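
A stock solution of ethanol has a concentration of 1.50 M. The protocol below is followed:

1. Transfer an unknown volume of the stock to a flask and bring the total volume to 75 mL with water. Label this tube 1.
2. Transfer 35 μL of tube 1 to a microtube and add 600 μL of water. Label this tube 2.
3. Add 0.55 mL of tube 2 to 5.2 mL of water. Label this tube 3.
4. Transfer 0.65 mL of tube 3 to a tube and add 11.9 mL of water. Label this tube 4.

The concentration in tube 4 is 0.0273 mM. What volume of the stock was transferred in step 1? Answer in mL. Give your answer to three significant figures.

Step 1: v brought to 75 mL → factor = 75 mL/v
Step 2: 35 μL + 600 μL = 635 μL total → factor 635/35 = 18.143
Step 3: 0.55 mL + 5.2 mL = 5.75 mL total → factor 5.75/0.55 = 10.455
Step 4: 0.65 mL + 11.9 mL = 12.55 mL total → factor 12.55/0.65 = 19.308
Product of known-step factors = 3662.2
Overall factor = 1.50 M / (0.0273 mM) = 54945
Step-1 factor = 54945 / 3662.2 = 15.003
v = 75 mL / 15.003 = 5.00 mL

5.00 mL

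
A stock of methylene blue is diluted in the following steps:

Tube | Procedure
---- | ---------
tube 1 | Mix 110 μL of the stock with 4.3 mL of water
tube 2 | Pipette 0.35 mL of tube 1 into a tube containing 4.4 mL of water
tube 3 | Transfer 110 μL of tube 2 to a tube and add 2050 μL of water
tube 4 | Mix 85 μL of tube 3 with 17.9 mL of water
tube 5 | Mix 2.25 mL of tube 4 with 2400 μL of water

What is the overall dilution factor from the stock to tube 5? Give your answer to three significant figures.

Step 1: 110 μL + 4.3 mL = 4410 μL total → factor 4410/110 = 40.091
Step 2: 0.35 mL + 4.4 mL = 4.75 mL total → factor 4.75/0.35 = 13.571
Step 3: 110 μL + 2050 μL = 2160 μL total → factor 2160/110 = 19.636
Step 4: 85 μL + 17.9 mL = 17985 μL total → factor 17985/85 = 211.59
Step 5: 2.25 mL + 2400 μL = 4.65 mL total → factor 4.65/2.25 = 2.0667
Overall dilution factor = 40.091 × 13.571 × 19.636 × 211.59 × 2.0667 = 4.6719 × 10^6

4.67 × 10^6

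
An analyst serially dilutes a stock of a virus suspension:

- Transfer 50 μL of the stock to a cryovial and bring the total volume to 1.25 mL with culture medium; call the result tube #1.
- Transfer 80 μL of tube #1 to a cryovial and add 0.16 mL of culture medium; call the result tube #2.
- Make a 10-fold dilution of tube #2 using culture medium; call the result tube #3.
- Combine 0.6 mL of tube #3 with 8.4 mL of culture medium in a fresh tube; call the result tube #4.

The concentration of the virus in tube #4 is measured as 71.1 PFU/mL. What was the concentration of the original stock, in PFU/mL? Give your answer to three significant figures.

Step 1: 50 μL brought to 1.25 mL → factor 1250/50 = 25
Step 2: 80 μL + 0.16 mL = 240 μL total → factor 240/80 = 3
Step 3: 10-fold → factor 10
Step 4: 0.6 mL + 8.4 mL = 9 mL total → factor 9/0.6 = 15
Overall dilution factor = 25 × 3 × 10 × 15 = 11250
Stock = 71.1 PFU/mL × 11250 = 8.00 × 10^5 PFU/mL

8.00 × 10^5 PFU/mL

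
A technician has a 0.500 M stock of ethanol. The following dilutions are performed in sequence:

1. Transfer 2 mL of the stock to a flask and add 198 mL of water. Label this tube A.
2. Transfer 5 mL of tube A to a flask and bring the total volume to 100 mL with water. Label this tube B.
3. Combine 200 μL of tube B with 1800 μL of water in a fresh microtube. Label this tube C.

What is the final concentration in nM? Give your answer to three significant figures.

Step 1: 2 mL + 198 mL = 200 mL total → factor 200/2 = 100
Step 2: 5 mL brought to 100 mL → factor 100/5 = 20
Step 3: 200 μL + 1800 μL = 2000 μL total → factor 2000/200 = 10
Overall dilution factor = 100 × 20 × 10 = 20000
Final = 0.500 M / 20000 = 2.500 × 10^-5 M = 2.50 × 10^4 nM

2.50 × 10^4 nM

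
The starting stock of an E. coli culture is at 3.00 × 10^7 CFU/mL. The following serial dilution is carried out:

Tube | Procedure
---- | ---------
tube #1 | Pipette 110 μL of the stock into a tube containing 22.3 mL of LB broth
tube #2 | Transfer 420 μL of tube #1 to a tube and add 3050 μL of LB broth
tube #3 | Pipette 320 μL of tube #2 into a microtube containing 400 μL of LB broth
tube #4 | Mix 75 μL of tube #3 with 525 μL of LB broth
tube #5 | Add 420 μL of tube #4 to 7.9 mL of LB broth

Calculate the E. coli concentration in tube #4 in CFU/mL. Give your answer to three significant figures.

990 CFU/mL

Step 1: 110 μL + 22.3 mL = 22410 μL total → factor 22410/110 = 203.73
Step 2: 420 μL + 3050 μL = 3470 μL total → factor 3470/420 = 8.2619
Step 3: 320 μL + 400 μL = 720 μL total → factor 720/320 = 2.25
Step 4: 75 μL + 525 μL = 600 μL total → factor 600/75 = 8
Dilution factor through tube #4 = 203.73 × 8.2619 × 2.25 × 8 = 30297
[tube #4] = 3.00 × 10^7 CFU/mL / 30297 = 990 CFU/mL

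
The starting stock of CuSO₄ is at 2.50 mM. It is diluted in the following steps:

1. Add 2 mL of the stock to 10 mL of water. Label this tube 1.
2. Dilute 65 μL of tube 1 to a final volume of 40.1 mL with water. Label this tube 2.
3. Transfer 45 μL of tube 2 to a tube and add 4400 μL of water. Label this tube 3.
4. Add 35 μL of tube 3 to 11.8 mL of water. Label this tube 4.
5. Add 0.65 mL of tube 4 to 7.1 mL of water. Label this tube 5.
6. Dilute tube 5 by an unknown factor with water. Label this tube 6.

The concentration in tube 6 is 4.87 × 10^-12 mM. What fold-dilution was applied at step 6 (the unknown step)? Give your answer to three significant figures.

Step 1: 2 mL + 10 mL = 12 mL total → factor 12/2 = 6
Step 2: 65 μL brought to 40.1 mL → factor 40100/65 = 616.92
Step 3: 45 μL + 4400 μL = 4445 μL total → factor 4445/45 = 98.778
Step 4: 35 μL + 11.8 mL = 11835 μL total → factor 11835/35 = 338.14
Step 5: 0.65 mL + 7.1 mL = 7.75 mL total → factor 7.75/0.65 = 11.923
Step 6: unknown factor x
Product of known-step factors = 1.4741 × 10^9
Overall factor = 2.50 mM / (4.87 × 10^-12 mM) = 5.1335 × 10^11
x = 5.1335 × 10^11 / 1.4741 × 10^9 = 348

348-fold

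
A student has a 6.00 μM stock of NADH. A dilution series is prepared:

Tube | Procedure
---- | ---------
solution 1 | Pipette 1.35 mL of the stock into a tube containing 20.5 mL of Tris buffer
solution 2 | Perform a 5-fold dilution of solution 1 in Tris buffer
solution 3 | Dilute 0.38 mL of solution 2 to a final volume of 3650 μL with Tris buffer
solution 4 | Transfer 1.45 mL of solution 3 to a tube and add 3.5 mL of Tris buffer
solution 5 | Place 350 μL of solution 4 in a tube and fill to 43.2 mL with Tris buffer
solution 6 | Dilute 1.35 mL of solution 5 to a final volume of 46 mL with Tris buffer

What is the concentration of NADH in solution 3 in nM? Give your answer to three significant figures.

Step 1: 1.35 mL + 20.5 mL = 21.85 mL total → factor 21.85/1.35 = 16.185
Step 2: 5-fold → factor 5
Step 3: 0.38 mL brought to 3650 μL → factor 3.65/0.38 = 9.6053
Dilution factor through solution 3 = 16.185 × 5 × 9.6053 = 777.31
[solution 3] = 6.00 μM / 777.31 = 0.007719 μM = 7.72 nM

7.72 nM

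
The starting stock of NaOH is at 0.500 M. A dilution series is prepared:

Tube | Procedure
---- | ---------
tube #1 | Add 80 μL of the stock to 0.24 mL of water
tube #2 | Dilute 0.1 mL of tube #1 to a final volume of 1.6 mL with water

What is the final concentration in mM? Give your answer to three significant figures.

7.81 mM

Step 1: 80 μL + 0.24 mL = 320 μL total → factor 320/80 = 4
Step 2: 0.1 mL brought to 1.6 mL → factor 1.6/0.1 = 16
Overall dilution factor = 4 × 16 = 64
Final = 0.500 M / 64 = 0.007812 M = 7.81 mM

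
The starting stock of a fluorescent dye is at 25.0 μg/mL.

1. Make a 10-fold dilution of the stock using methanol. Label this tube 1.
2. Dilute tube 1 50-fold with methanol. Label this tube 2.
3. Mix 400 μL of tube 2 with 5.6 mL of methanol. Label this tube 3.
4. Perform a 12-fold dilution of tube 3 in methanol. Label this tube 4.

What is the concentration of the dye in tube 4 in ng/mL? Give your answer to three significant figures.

Step 1: 10-fold → factor 10
Step 2: 50-fold → factor 50
Step 3: 400 μL + 5.6 mL = 6000 μL total → factor 6000/400 = 15
Step 4: 12-fold → factor 12
Overall dilution factor = 10 × 50 × 15 × 12 = 90000
Final = 25.0 μg/mL / 90000 = 0.0002778 μg/mL = 0.278 ng/mL

0.278 ng/mL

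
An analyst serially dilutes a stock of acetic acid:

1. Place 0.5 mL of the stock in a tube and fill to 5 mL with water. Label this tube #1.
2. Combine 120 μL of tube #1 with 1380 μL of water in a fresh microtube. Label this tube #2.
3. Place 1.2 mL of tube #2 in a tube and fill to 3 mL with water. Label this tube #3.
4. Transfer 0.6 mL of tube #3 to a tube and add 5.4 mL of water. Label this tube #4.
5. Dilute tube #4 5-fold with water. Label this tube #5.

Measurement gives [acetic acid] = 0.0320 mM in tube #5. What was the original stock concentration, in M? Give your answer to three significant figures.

Step 1: 0.5 mL brought to 5 mL → factor 5/0.5 = 10
Step 2: 120 μL + 1380 μL = 1500 μL total → factor 1500/120 = 12.5
Step 3: 1.2 mL brought to 3 mL → factor 3/1.2 = 2.5
Step 4: 0.6 mL + 5.4 mL = 6 mL total → factor 6/0.6 = 10
Step 5: 5-fold → factor 5
Overall dilution factor = 10 × 12.5 × 2.5 × 10 × 5 = 15625
Stock = 0.0320 mM × 15625 = 500.0 mM = 0.500 M

0.500 M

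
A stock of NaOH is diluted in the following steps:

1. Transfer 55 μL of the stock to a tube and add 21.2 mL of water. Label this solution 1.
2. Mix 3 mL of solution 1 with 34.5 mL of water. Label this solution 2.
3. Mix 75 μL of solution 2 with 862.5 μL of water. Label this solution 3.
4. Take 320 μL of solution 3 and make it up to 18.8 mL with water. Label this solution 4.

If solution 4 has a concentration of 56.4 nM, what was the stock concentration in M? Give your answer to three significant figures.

Step 1: 55 μL + 21.2 mL = 21255 μL total → factor 21255/55 = 386.45
Step 2: 3 mL + 34.5 mL = 37.5 mL total → factor 37.5/3 = 12.5
Step 3: 75 μL + 862.5 μL = 937.5 μL total → factor 937.5/75 = 12.5
Step 4: 320 μL brought to 18.8 mL → factor 18800/320 = 58.75
Overall dilution factor = 386.45 × 12.5 × 12.5 × 58.75 = 3.5475 × 10^6
Stock = 56.4 nM × 3.5475 × 10^6 = 2.001 × 10^8 nM = 0.200 M

0.200 M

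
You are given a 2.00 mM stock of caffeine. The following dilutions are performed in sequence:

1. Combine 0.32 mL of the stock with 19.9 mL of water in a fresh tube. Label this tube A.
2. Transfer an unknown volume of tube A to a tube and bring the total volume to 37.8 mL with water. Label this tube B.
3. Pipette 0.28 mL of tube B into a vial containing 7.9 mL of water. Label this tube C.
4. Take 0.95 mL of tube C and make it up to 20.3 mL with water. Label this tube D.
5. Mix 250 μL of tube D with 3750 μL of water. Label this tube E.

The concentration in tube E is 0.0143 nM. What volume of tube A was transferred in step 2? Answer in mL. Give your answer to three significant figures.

0.171 mL

Step 1: 0.32 mL + 19.9 mL = 20.22 mL total → factor 20.22/0.32 = 63.188
Step 2: v brought to 37.8 mL → factor = 37.8 mL/v
Step 3: 0.28 mL + 7.9 mL = 8.18 mL total → factor 8.18/0.28 = 29.214
Step 4: 0.95 mL brought to 20.3 mL → factor 20.3/0.95 = 21.368
Step 5: 250 μL + 3750 μL = 4000 μL total → factor 4000/250 = 16
Product of known-step factors = 6.3113 × 10^5
Overall factor = 2.00 mM / (0.0143 nM) = 1.3986 × 10^8
Step-2 factor = 1.3986 × 10^8 / 6.3113 × 10^5 = 221.6
v = 37.8 mL / 221.6 = 0.171 mL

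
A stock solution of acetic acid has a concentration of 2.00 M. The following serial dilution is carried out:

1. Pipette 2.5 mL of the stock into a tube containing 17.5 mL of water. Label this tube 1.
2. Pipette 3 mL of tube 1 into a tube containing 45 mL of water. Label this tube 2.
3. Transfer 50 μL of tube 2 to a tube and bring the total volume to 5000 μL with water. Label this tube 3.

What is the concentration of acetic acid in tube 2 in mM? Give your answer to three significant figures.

15.6 mM

Step 1: 2.5 mL + 17.5 mL = 20 mL total → factor 20/2.5 = 8
Step 2: 3 mL + 45 mL = 48 mL total → factor 48/3 = 16
Dilution factor through tube 2 = 8 × 16 = 128
[tube 2] = 2.00 M / 128 = 0.01562 M = 15.6 mM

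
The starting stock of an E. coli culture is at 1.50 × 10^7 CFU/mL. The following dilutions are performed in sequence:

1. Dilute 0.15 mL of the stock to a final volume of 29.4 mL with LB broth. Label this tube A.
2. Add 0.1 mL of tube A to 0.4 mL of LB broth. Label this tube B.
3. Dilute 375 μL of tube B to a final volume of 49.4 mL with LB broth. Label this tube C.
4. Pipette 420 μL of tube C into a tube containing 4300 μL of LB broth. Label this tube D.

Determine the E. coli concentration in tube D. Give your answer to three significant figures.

Step 1: 0.15 mL brought to 29.4 mL → factor 29.4/0.15 = 196
Step 2: 0.1 mL + 0.4 mL = 0.5 mL total → factor 0.5/0.1 = 5
Step 3: 375 μL brought to 49.4 mL → factor 49400/375 = 131.73
Step 4: 420 μL + 4300 μL = 4720 μL total → factor 4720/420 = 11.238
Overall dilution factor = 196 × 5 × 131.73 × 11.238 = 1.4508 × 10^6
Final = 1.50 × 10^7 CFU/mL / 1.4508 × 10^6 = 10.3 CFU/mL

10.3 CFU/mL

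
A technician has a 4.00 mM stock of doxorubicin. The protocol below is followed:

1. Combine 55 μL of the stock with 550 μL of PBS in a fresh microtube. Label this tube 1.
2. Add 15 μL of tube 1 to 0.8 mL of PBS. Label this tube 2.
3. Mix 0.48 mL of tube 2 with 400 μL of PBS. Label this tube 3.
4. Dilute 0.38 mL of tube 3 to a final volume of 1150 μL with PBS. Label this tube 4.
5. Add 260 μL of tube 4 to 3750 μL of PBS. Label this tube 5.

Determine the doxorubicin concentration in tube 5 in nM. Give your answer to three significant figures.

78.2 nM

Step 1: 55 μL + 550 μL = 605 μL total → factor 605/55 = 11
Step 2: 15 μL + 0.8 mL = 815 μL total → factor 815/15 = 54.333
Step 3: 0.48 mL + 400 μL = 0.88 mL total → factor 0.88/0.48 = 1.8333
Step 4: 0.38 mL brought to 1150 μL → factor 1.15/0.38 = 3.0263
Step 5: 260 μL + 3750 μL = 4010 μL total → factor 4010/260 = 15.423
Overall dilution factor = 11 × 54.333 × 1.8333 × 3.0263 × 15.423 = 51143
Final = 4.00 mM / 51143 = 7.821 × 10^-5 mM = 78.2 nM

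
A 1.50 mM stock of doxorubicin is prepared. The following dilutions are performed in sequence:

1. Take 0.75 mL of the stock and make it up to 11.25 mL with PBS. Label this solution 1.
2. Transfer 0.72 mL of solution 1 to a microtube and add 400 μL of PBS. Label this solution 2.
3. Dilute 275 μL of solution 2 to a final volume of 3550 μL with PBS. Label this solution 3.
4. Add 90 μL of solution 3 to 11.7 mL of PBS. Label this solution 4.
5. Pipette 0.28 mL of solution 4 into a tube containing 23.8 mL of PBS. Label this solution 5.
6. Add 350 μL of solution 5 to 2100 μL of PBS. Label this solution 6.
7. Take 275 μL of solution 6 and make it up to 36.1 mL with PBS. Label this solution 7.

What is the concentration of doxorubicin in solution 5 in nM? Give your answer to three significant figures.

Step 1: 0.75 mL brought to 11.25 mL → factor 11.25/0.75 = 15
Step 2: 0.72 mL + 400 μL = 1.12 mL total → factor 1.12/0.72 = 1.5556
Step 3: 275 μL brought to 3550 μL → factor 3550/275 = 12.909
Step 4: 90 μL + 11.7 mL = 11790 μL total → factor 11790/90 = 131
Step 5: 0.28 mL + 23.8 mL = 24.08 mL total → factor 24.08/0.28 = 86
Dilution factor through solution 5 = 15 × 1.5556 × 12.909 × 131 × 86 = 3.3935 × 10^6
[solution 5] = 1.50 mM / 3.3935 × 10^6 = 4.420 × 10^-7 mM = 0.442 nM

0.442 nM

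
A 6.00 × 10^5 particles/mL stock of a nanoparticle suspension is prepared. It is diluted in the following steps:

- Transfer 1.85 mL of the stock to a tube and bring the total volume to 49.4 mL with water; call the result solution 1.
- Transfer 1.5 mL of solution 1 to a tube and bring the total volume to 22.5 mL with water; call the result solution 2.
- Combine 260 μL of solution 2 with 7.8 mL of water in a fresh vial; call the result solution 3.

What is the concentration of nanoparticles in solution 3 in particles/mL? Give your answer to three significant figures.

Step 1: 1.85 mL brought to 49.4 mL → factor 49.4/1.85 = 26.703
Step 2: 1.5 mL brought to 22.5 mL → factor 22.5/1.5 = 15
Step 3: 260 μL + 7.8 mL = 8060 μL total → factor 8060/260 = 31
Overall dilution factor = 26.703 × 15 × 31 = 12417
Final = 6.00 × 10^5 particles/mL / 12417 = 48.3 particles/mL

48.3 particles/mL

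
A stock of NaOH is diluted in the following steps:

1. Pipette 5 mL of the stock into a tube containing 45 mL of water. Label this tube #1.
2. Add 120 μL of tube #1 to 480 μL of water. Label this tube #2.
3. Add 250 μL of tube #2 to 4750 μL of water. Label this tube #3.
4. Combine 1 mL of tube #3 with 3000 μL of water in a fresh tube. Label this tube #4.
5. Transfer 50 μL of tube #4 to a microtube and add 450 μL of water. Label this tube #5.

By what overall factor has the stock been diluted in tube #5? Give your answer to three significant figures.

Step 1: 5 mL + 45 mL = 50 mL total → factor 50/5 = 10
Step 2: 120 μL + 480 μL = 600 μL total → factor 600/120 = 5
Step 3: 250 μL + 4750 μL = 5000 μL total → factor 5000/250 = 20
Step 4: 1 mL + 3000 μL = 4 mL total → factor 4/1 = 4
Step 5: 50 μL + 450 μL = 500 μL total → factor 500/50 = 10
Overall dilution factor = 10 × 5 × 20 × 4 × 10 = 40000

4.00 × 10^4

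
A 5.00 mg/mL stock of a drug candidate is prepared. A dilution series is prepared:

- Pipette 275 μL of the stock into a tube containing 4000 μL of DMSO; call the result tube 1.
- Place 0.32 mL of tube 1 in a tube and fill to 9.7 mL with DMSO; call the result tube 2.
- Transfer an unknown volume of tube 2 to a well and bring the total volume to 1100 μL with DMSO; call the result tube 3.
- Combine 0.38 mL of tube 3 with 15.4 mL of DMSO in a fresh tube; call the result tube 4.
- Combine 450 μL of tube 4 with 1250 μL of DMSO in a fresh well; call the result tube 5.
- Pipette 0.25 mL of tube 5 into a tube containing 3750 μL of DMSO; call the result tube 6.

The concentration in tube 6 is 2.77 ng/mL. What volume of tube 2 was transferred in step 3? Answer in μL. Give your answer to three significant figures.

721 μL

Step 1: 275 μL + 4000 μL = 4275 μL total → factor 4275/275 = 15.545
Step 2: 0.32 mL brought to 9.7 mL → factor 9.7/0.32 = 30.312
Step 3: v brought to 1100 μL → factor = 1100 μL/v
Step 4: 0.38 mL + 15.4 mL = 15.78 mL total → factor 15.78/0.38 = 41.526
Step 5: 450 μL + 1250 μL = 1700 μL total → factor 1700/450 = 3.7778
Step 6: 0.25 mL + 3750 μL = 4 mL total → factor 4/0.25 = 16
Product of known-step factors = 1.1828 × 10^6
Overall factor = 5.00 mg/mL / (2.77 ng/mL) = 1.8051 × 10^6
Step-3 factor = 1.8051 × 10^6 / 1.1828 × 10^6 = 1.5261
v = 1100 μL / 1.5261 = 721 μL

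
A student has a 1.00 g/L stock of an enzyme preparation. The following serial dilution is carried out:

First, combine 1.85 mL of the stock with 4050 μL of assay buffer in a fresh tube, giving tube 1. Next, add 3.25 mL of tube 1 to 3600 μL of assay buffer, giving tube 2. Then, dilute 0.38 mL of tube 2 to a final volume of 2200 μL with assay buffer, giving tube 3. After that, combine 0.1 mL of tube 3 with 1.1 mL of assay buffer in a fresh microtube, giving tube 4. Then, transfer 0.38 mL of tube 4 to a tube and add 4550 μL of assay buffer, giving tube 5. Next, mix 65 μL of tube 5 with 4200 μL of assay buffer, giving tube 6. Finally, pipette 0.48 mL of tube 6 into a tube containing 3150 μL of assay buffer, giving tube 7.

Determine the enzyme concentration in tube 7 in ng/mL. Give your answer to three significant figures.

Step 1: 1.85 mL + 4050 μL = 5.9 mL total → factor 5.9/1.85 = 3.1892
Step 2: 3.25 mL + 3600 μL = 6.85 mL total → factor 6.85/3.25 = 2.1077
Step 3: 0.38 mL brought to 2200 μL → factor 2.2/0.38 = 5.7895
Step 4: 0.1 mL + 1.1 mL = 1.2 mL total → factor 1.2/0.1 = 12
Step 5: 0.38 mL + 4550 μL = 4.93 mL total → factor 4.93/0.38 = 12.974
Step 6: 65 μL + 4200 μL = 4265 μL total → factor 4265/65 = 65.615
Step 7: 0.48 mL + 3150 μL = 3.63 mL total → factor 3.63/0.48 = 7.5625
Overall dilution factor = 3.1892 × 2.1077 × 5.7895 × 12 × 12.974 × 65.615 × 7.5625 = 3.0064 × 10^6
Final = 1.00 g/L / 3.0064 × 10^6 = 3.326 × 10^-7 g/L = 0.333 ng/mL

0.333 ng/mL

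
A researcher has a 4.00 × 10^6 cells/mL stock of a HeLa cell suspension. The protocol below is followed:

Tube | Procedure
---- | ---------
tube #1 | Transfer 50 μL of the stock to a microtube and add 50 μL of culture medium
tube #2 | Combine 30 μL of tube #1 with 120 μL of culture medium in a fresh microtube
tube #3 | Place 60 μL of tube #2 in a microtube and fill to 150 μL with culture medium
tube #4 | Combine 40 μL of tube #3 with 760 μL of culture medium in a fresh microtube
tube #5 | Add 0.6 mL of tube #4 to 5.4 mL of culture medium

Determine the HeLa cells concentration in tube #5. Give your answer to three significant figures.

Step 1: 50 μL + 50 μL = 100 μL total → factor 100/50 = 2
Step 2: 30 μL + 120 μL = 150 μL total → factor 150/30 = 5
Step 3: 60 μL brought to 150 μL → factor 150/60 = 2.5
Step 4: 40 μL + 760 μL = 800 μL total → factor 800/40 = 20
Step 5: 0.6 mL + 5.4 mL = 6 mL total → factor 6/0.6 = 10
Overall dilution factor = 2 × 5 × 2.5 × 20 × 10 = 5000
Final = 4.00 × 10^6 cells/mL / 5000 = 800 cells/mL

800 cells/mL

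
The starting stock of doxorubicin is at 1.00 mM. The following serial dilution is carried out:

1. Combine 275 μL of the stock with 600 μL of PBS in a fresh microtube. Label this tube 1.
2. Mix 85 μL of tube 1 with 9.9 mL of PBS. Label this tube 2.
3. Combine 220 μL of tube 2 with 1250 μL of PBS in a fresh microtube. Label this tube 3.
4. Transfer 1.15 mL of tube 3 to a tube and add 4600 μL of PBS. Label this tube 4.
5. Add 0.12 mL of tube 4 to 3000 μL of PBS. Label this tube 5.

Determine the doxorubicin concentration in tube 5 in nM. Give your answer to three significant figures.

3.08 nM

Step 1: 275 μL + 600 μL = 875 μL total → factor 875/275 = 3.1818
Step 2: 85 μL + 9.9 mL = 9985 μL total → factor 9985/85 = 117.47
Step 3: 220 μL + 1250 μL = 1470 μL total → factor 1470/220 = 6.6818
Step 4: 1.15 mL + 4600 μL = 5.75 mL total → factor 5.75/1.15 = 5
Step 5: 0.12 mL + 3000 μL = 3.12 mL total → factor 3.12/0.12 = 26
Overall dilution factor = 3.1818 × 117.47 × 6.6818 × 5 × 26 = 3.2467 × 10^5
Final = 1.00 mM / 3.2467 × 10^5 = 3.080 × 10^-6 mM = 3.08 nM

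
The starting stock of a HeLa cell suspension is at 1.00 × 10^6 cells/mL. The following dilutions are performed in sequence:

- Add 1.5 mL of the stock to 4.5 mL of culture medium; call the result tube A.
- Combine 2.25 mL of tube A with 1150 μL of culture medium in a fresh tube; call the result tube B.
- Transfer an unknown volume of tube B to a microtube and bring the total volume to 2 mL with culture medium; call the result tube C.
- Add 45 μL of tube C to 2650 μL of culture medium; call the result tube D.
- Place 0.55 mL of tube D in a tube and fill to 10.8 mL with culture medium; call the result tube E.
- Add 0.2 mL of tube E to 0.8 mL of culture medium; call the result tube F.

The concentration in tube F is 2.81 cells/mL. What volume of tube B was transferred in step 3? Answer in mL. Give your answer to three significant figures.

0.200 mL

Step 1: 1.5 mL + 4.5 mL = 6 mL total → factor 6/1.5 = 4
Step 2: 2.25 mL + 1150 μL = 3.4 mL total → factor 3.4/2.25 = 1.5111
Step 3: v brought to 2 mL → factor = 2 mL/v
Step 4: 45 μL + 2650 μL = 2695 μL total → factor 2695/45 = 59.889
Step 5: 0.55 mL brought to 10.8 mL → factor 10.8/0.55 = 19.636
Step 6: 0.2 mL + 0.8 mL = 1 mL total → factor 1/0.2 = 5
Product of known-step factors = 35541
Overall factor = 1.00 × 10^6 cells/mL / (2.81 cells/mL) = 3.5587 × 10^5
Step-3 factor = 3.5587 × 10^5 / 35541 = 10.013
v = 2 mL / 10.013 = 0.200 mL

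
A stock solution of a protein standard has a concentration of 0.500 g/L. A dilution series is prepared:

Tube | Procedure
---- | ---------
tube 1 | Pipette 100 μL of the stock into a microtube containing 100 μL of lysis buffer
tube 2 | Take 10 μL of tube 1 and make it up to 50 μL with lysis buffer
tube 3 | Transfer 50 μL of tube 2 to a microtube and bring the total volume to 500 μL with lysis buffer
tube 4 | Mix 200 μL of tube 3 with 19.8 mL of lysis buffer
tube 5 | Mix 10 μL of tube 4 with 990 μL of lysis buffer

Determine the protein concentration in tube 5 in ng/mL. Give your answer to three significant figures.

Step 1: 100 μL + 100 μL = 200 μL total → factor 200/100 = 2
Step 2: 10 μL brought to 50 μL → factor 50/10 = 5
Step 3: 50 μL brought to 500 μL → factor 500/50 = 10
Step 4: 200 μL + 19.8 mL = 20000 μL total → factor 20000/200 = 100
Step 5: 10 μL + 990 μL = 1000 μL total → factor 1000/10 = 100
Overall dilution factor = 2 × 5 × 10 × 100 × 100 = 1 × 10^6
Final = 0.500 g/L / 1 × 10^6 = 5.000 × 10^-7 g/L = 0.500 ng/mL

0.500 ng/mL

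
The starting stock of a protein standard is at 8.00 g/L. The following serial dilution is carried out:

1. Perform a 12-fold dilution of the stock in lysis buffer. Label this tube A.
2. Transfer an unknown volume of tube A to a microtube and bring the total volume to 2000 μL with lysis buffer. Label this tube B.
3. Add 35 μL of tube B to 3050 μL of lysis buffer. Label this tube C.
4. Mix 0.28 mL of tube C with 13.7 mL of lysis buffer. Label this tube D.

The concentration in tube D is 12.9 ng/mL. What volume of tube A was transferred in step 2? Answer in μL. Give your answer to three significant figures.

Step 1: 12-fold → factor 12
Step 2: v brought to 2000 μL → factor = 2000 μL/v
Step 3: 35 μL + 3050 μL = 3085 μL total → factor 3085/35 = 88.143
Step 4: 0.28 mL + 13.7 mL = 13.98 mL total → factor 13.98/0.28 = 49.929
Product of known-step factors = 52810
Overall factor = 8.00 g/L / (12.9 ng/mL) = 6.2016 × 10^5
Step-2 factor = 6.2016 × 10^5 / 52810 = 11.743
v = 2000 μL / 11.743 = 170 μL

170 μL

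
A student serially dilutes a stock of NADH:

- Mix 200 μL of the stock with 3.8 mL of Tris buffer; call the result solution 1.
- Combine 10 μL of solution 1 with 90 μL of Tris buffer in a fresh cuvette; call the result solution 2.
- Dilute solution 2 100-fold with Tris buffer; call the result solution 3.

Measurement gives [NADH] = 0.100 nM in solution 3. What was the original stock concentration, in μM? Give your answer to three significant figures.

2.00 μM

Step 1: 200 μL + 3.8 mL = 4000 μL total → factor 4000/200 = 20
Step 2: 10 μL + 90 μL = 100 μL total → factor 100/10 = 10
Step 3: 100-fold → factor 100
Overall dilution factor = 20 × 10 × 100 = 20000
Stock = 0.100 nM × 20000 = 2000 nM = 2.00 μM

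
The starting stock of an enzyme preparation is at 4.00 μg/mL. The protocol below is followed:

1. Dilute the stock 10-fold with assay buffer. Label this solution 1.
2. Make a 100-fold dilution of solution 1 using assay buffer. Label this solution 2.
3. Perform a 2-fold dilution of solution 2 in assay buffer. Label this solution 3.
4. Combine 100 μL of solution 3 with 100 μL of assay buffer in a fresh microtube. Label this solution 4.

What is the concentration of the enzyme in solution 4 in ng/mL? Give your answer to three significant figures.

Step 1: 10-fold → factor 10
Step 2: 100-fold → factor 100
Step 3: 2-fold → factor 2
Step 4: 100 μL + 100 μL = 200 μL total → factor 200/100 = 2
Overall dilution factor = 10 × 100 × 2 × 2 = 4000
Final = 4.00 μg/mL / 4000 = 0.001000 μg/mL = 1.00 ng/mL

1.00 ng/mL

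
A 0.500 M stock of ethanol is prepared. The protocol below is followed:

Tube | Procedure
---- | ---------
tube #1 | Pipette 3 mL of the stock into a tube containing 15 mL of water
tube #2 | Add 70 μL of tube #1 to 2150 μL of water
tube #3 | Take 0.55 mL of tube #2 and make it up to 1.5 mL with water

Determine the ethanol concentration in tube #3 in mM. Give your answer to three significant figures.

Step 1: 3 mL + 15 mL = 18 mL total → factor 18/3 = 6
Step 2: 70 μL + 2150 μL = 2220 μL total → factor 2220/70 = 31.714
Step 3: 0.55 mL brought to 1.5 mL → factor 1.5/0.55 = 2.7273
Overall dilution factor = 6 × 31.714 × 2.7273 = 518.96
Final = 0.500 M / 518.96 = 0.0009635 M = 0.963 mM

0.963 mM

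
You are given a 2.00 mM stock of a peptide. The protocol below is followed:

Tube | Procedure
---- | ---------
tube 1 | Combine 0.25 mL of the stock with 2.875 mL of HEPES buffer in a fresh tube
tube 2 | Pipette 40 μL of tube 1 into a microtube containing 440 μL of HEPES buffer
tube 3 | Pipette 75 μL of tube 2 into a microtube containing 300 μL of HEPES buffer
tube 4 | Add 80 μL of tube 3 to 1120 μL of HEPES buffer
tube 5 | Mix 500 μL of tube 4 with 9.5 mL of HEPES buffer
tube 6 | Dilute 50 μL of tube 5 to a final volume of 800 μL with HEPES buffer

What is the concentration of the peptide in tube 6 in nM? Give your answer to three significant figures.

Step 1: 0.25 mL + 2.875 mL = 3.125 mL total → factor 3.125/0.25 = 12.5
Step 2: 40 μL + 440 μL = 480 μL total → factor 480/40 = 12
Step 3: 75 μL + 300 μL = 375 μL total → factor 375/75 = 5
Step 4: 80 μL + 1120 μL = 1200 μL total → factor 1200/80 = 15
Step 5: 500 μL + 9.5 mL = 10000 μL total → factor 10000/500 = 20
Step 6: 50 μL brought to 800 μL → factor 800/50 = 16
Overall dilution factor = 12.5 × 12 × 5 × 15 × 20 × 16 = 3.6 × 10^6
Final = 2.00 mM / 3.6 × 10^6 = 5.556 × 10^-7 mM = 0.556 nM

0.556 nM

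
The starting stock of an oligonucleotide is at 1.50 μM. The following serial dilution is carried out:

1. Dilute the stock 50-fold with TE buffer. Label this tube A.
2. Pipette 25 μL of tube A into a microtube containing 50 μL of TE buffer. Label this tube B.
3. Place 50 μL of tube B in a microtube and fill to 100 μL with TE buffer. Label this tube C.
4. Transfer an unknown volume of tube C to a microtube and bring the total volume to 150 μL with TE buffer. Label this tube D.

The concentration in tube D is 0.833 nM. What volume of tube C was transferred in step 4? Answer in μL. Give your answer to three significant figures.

Step 1: 50-fold → factor 50
Step 2: 25 μL + 50 μL = 75 μL total → factor 75/25 = 3
Step 3: 50 μL brought to 100 μL → factor 100/50 = 2
Step 4: v brought to 150 μL → factor = 150 μL/v
Product of known-step factors = 300
Overall factor = 1.50 μM / (0.833 nM) = 1800.7
Step-4 factor = 1800.7 / 300 = 6.0024
v = 150 μL / 6.0024 = 25.0 μL

25.0 μL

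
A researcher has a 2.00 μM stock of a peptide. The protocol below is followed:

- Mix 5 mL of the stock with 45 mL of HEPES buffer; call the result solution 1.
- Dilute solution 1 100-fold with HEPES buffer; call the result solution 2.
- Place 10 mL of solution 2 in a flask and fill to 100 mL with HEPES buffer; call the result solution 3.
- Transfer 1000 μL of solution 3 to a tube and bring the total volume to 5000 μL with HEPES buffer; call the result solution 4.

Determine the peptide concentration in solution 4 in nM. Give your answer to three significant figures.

Step 1: 5 mL + 45 mL = 50 mL total → factor 50/5 = 10
Step 2: 100-fold → factor 100
Step 3: 10 mL brought to 100 mL → factor 100/10 = 10
Step 4: 1000 μL brought to 5000 μL → factor 5000/1000 = 5
Overall dilution factor = 10 × 100 × 10 × 5 = 50000
Final = 2.00 μM / 50000 = 4.000 × 10^-5 μM = 0.0400 nM

0.0400 nM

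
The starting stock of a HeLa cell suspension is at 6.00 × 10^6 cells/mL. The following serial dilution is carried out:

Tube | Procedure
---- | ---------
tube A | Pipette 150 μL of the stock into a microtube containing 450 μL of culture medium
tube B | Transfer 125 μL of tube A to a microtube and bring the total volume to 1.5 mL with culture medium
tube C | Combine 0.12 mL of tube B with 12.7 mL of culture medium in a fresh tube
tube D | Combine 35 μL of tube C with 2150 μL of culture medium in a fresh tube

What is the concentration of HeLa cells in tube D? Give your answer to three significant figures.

18.7 cells/mL

Step 1: 150 μL + 450 μL = 600 μL total → factor 600/150 = 4
Step 2: 125 μL brought to 1.5 mL → factor 1500/125 = 12
Step 3: 0.12 mL + 12.7 mL = 12.82 mL total → factor 12.82/0.12 = 106.83
Step 4: 35 μL + 2150 μL = 2185 μL total → factor 2185/35 = 62.429
Overall dilution factor = 4 × 12 × 106.83 × 62.429 = 3.2013 × 10^5
Final = 6.00 × 10^6 cells/mL / 3.2013 × 10^5 = 18.7 cells/mL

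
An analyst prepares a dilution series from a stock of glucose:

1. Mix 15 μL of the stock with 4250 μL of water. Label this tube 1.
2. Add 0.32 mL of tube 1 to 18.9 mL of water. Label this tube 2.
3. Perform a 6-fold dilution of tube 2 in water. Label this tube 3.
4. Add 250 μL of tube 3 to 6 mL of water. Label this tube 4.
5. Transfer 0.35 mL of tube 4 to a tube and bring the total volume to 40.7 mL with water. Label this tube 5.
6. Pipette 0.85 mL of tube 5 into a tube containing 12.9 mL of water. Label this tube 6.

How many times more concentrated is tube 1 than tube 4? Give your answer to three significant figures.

Step 1: 15 μL + 4250 μL = 4265 μL total → factor 4265/15 = 284.33
Step 2: 0.32 mL + 18.9 mL = 19.22 mL total → factor 19.22/0.32 = 60.062
Step 3: 6-fold → factor 6
Step 4: 250 μL + 6 mL = 6250 μL total → factor 6250/250 = 25
Dilution factor to tube 1 = 284.33; to tube 4 = 2.5617 × 10^6
[tube 1]/[tube 4] = (factor to tube 4)/(factor to tube 1) = 2.5617 × 10^6/284.33 = 9.01 × 10^3

9.01 × 10^3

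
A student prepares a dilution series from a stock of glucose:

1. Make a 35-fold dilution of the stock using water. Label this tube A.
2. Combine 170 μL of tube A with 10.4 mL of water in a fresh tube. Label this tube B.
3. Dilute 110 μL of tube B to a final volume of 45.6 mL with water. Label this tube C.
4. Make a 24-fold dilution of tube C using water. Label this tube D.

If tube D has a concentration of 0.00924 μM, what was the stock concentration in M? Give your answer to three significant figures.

Step 1: 35-fold → factor 35
Step 2: 170 μL + 10.4 mL = 10570 μL total → factor 10570/170 = 62.176
Step 3: 110 μL brought to 45.6 mL → factor 45600/110 = 414.55
Step 4: 24-fold → factor 24
Overall dilution factor = 35 × 62.176 × 414.55 × 24 = 2.1651 × 10^7
Stock = 0.00924 μM × 2.1651 × 10^7 = 2.001 × 10^5 μM = 0.200 M

0.200 M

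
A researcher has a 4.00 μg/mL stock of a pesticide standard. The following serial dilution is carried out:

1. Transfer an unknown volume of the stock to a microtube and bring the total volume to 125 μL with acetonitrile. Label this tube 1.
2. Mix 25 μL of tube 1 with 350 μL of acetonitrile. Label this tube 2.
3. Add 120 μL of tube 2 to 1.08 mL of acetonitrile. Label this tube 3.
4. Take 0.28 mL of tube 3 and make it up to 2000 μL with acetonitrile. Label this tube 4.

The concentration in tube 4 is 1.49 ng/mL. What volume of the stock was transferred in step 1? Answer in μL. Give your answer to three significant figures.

49.9 μL

Step 1: v brought to 125 μL → factor = 125 μL/v
Step 2: 25 μL + 350 μL = 375 μL total → factor 375/25 = 15
Step 3: 120 μL + 1.08 mL = 1200 μL total → factor 1200/120 = 10
Step 4: 0.28 mL brought to 2000 μL → factor 2/0.28 = 7.1429
Product of known-step factors = 1071.4
Overall factor = 4.00 μg/mL / (1.49 ng/mL) = 2684.6
Step-1 factor = 2684.6 / 1071.4 = 2.5056
v = 125 μL / 2.5056 = 49.9 μL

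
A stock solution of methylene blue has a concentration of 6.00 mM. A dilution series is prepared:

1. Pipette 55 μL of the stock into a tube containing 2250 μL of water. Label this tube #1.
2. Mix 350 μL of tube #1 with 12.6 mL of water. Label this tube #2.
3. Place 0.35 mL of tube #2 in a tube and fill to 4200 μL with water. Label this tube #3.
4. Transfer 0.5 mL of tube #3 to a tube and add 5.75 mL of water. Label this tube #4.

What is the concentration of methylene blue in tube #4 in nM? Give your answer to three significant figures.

25.8 nM

Step 1: 55 μL + 2250 μL = 2305 μL total → factor 2305/55 = 41.909
Step 2: 350 μL + 12.6 mL = 12950 μL total → factor 12950/350 = 37
Step 3: 0.35 mL brought to 4200 μL → factor 4.2/0.35 = 12
Step 4: 0.5 mL + 5.75 mL = 6.25 mL total → factor 6.25/0.5 = 12.5
Overall dilution factor = 41.909 × 37 × 12 × 12.5 = 2.326 × 10^5
Final = 6.00 mM / 2.326 × 10^5 = 2.580 × 10^-5 mM = 25.8 nM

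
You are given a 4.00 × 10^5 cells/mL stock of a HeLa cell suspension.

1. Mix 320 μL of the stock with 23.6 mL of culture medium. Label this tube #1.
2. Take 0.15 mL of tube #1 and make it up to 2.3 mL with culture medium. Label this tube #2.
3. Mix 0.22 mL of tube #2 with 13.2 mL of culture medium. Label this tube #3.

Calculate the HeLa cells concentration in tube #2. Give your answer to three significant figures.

Step 1: 320 μL + 23.6 mL = 23920 μL total → factor 23920/320 = 74.75
Step 2: 0.15 mL brought to 2.3 mL → factor 2.3/0.15 = 15.333
Dilution factor through tube #2 = 74.75 × 15.333 = 1146.2
[tube #2] = 4.00 × 10^5 cells/mL / 1146.2 = 349 cells/mL

349 cells/mL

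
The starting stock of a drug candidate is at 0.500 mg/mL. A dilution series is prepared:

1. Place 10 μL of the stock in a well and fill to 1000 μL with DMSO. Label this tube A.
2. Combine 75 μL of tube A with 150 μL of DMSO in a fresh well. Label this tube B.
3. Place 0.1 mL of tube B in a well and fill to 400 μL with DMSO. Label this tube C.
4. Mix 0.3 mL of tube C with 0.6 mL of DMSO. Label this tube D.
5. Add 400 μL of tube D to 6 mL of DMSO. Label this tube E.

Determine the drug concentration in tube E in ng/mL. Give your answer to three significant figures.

8.68 ng/mL

Step 1: 10 μL brought to 1000 μL → factor 1000/10 = 100
Step 2: 75 μL + 150 μL = 225 μL total → factor 225/75 = 3
Step 3: 0.1 mL brought to 400 μL → factor 0.4/0.1 = 4
Step 4: 0.3 mL + 0.6 mL = 0.9 mL total → factor 0.9/0.3 = 3
Step 5: 400 μL + 6 mL = 6400 μL total → factor 6400/400 = 16
Overall dilution factor = 100 × 3 × 4 × 3 × 16 = 57600
Final = 0.500 mg/mL / 57600 = 8.681 × 10^-6 mg/mL = 8.68 ng/mL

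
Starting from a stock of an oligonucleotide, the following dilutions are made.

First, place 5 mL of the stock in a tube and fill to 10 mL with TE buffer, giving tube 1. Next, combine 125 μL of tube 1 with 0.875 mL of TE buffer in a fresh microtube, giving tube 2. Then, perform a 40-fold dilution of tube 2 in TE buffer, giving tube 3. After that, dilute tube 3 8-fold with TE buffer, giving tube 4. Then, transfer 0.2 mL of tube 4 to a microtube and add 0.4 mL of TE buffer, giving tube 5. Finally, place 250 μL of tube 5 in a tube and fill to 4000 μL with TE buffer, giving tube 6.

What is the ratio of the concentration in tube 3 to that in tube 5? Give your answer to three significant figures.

Step 1: 5 mL brought to 10 mL → factor 10/5 = 2
Step 2: 125 μL + 0.875 mL = 1000 μL total → factor 1000/125 = 8
Step 3: 40-fold → factor 40
Step 4: 8-fold → factor 8
Step 5: 0.2 mL + 0.4 mL = 0.6 mL total → factor 0.6/0.2 = 3
Dilution factor to tube 3 = 640; to tube 5 = 15360
[tube 3]/[tube 5] = (factor to tube 5)/(factor to tube 3) = 15360/640 = 24.0

24.0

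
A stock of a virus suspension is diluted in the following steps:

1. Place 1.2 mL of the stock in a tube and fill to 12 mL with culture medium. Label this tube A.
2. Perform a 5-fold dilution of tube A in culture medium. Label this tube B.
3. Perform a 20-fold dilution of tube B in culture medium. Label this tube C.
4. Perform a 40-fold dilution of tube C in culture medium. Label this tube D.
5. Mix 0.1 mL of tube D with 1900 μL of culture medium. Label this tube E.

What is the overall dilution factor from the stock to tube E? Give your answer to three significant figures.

8.00 × 10^5

Step 1: 1.2 mL brought to 12 mL → factor 12/1.2 = 10
Step 2: 5-fold → factor 5
Step 3: 20-fold → factor 20
Step 4: 40-fold → factor 40
Step 5: 0.1 mL + 1900 μL = 2 mL total → factor 2/0.1 = 20
Overall dilution factor = 10 × 5 × 20 × 40 × 20 = 8 × 10^5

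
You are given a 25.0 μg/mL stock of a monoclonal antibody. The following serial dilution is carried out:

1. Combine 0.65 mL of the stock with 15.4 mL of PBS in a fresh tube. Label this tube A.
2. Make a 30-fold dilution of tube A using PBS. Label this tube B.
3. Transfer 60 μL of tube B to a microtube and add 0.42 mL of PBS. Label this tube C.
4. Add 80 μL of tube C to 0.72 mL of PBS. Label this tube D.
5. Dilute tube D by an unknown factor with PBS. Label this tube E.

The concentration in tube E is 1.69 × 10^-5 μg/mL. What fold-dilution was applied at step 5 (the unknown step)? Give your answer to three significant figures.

25.0-fold

Step 1: 0.65 mL + 15.4 mL = 16.05 mL total → factor 16.05/0.65 = 24.692
Step 2: 30-fold → factor 30
Step 3: 60 μL + 0.42 mL = 480 μL total → factor 480/60 = 8
Step 4: 80 μL + 0.72 mL = 800 μL total → factor 800/80 = 10
Step 5: unknown factor x
Product of known-step factors = 59262
Overall factor = 25.0 μg/mL / (1.69 × 10^-5 μg/mL) = 1.4793 × 10^6
x = 1.4793 × 10^6 / 59262 = 25.0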